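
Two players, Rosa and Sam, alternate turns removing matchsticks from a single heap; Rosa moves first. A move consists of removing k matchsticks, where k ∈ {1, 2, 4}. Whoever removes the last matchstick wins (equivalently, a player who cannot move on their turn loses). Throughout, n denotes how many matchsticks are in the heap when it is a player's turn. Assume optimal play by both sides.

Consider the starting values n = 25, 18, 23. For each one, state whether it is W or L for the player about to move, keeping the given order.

Label each position W (a win for the player to move) or L (a loss). A position with no legal move is L; any other position is W exactly when some move reaches an L, and L when every move reaches a W.
n=0: no move → L
n=1: →0(L), so W
n=2: →0(L), so W
n=3: →2(W), 1(W) — all W, so L
n=4: →3(L), so W
n=5: →3(L), so W
n=6: →5(W), 4(W), 2(W) — all W, so L
n=7: →6(L), so W
n=8: →6(L), so W
n=9: →8(W), 7(W), 5(W) — all W, so L
n=10: →9(L), so W
n=11: →9(L), so W
n=12: →11(W), 10(W), 8(W) — all W, so L
n=13: →12(L), so W
n=14: →12(L), so W
n=15: →14(W), 13(W), 11(W) — all W, so L
n=16: →15(L), so W
n=17: →15(L), so W
n=18: →17(W), 16(W), 14(W) — all W, so L
n=19: →18(L), so W
n=20: →18(L), so W
n=21: →20(W), 19(W), 17(W) — all W, so L
n=22: →21(L), so W
n=23: →21(L), so W
n=24: →23(W), 22(W), 20(W) — all W, so L
n=25: →24(L), so W

25: W, 18: L, 23: W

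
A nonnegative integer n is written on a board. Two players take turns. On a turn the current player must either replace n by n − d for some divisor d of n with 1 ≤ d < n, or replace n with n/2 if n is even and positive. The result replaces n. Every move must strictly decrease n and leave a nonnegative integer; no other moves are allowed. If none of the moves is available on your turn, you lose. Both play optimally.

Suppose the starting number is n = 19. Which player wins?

The second player wins.

Positions with no move are L. A position that does have a move is losing for the player to move precisely when every available move leads to a winning position for the opponent. Fill in the labels:
n=0: no move → L
n=1: no move → L
n=2: can move to 1, which is L ⇒ W
n=3: the only move is to 2(W), a W ⇒ L
n=4: can move to 3, which is L ⇒ W
n=5: the only move is to 4(W), a W ⇒ L
n=6: can move to 3, which is L ⇒ W
n=7: the only move is to 6(W), a W ⇒ L
n=8: can move to 7, which is L ⇒ W
n=9: moves to 6(W), 8(W); every one is W ⇒ L
n=10: can move to 5, which is L ⇒ W
n=11: the only move is to 10(W), a W ⇒ L
n=12: can move to 9, which is L ⇒ W
n=13: the only move is to 12(W), a W ⇒ L
n=14: can move to 7, which is L ⇒ W
n=15: moves to 10(W), 12(W), 14(W); every one is W ⇒ L
n=16: can move to 15, which is L ⇒ W
n=17: the only move is to 16(W), a W ⇒ L
n=18: can move to 9, which is L ⇒ W
n=19: the only move is to 18(W), a W ⇒ L
Every move from 19 reaches a W position, so the mover loses.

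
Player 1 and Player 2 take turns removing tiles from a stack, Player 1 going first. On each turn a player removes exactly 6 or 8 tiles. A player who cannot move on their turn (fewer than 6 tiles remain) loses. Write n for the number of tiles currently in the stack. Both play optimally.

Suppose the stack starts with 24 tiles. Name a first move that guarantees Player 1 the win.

Label each position W (a win for the player to move) or L (a loss). A position with no legal move is L; any other position is W exactly when some move reaches an L, and L when every move reaches a W.
n=0: no move → L
n=1: no move → L
n=2: no move → L
n=3: no move → L
n=4: no move → L
n=5: no move → L
n=6: can move to 0, which is L ⇒ W
n=7: can move to 1, which is L ⇒ W
n=8: can move to 2, which is L ⇒ W
n=9: can move to 3, which is L ⇒ W
n=10: can move to 4, which is L ⇒ W
n=11: can move to 5, which is L ⇒ W
n=12: can move to 4, which is L ⇒ W
n=13: can move to 5, which is L ⇒ W
n=14: moves to 8(W), 6(W); every one is W ⇒ L
n=15: moves to 9(W), 7(W); every one is W ⇒ L
n=16: moves to 10(W), 8(W); every one is W ⇒ L
n=17: moves to 11(W), 9(W); every one is W ⇒ L
n=18: moves to 12(W), 10(W); every one is W ⇒ L
n=19: moves to 13(W), 11(W); every one is W ⇒ L
n=20: can move to 14, which is L ⇒ W
n=21: can move to 15, which is L ⇒ W
n=22: can move to 16, which is L ⇒ W
n=23: can move to 17, which is L ⇒ W
n=24: can move to 18, which is L ⇒ W
From 24, the L positions reachable in one move are: 18, 16. Any move reaching one of these is winning.

Remove 6, leaving 18.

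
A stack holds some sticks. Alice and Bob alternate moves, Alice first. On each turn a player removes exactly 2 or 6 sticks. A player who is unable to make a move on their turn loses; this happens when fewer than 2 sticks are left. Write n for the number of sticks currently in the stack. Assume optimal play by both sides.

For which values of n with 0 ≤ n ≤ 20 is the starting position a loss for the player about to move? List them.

0, 1, 4, 5, 8, 9, 12, 13, 16, 17, 20

Work bottom-up. With no move the player to move loses. Otherwise the position is W if at least one move leads to an L position for the opponent, and L if every move leads to a W.
n=0: no move → L
n=1: no move → L
n=2: reaches L-position 0 → W
n=3: reaches L-position 1 → W
n=4: only reaches 2(W), which is W → L
n=5: only reaches 3(W), which is W → L
n=6: reaches L-position 4 → W
n=7: reaches L-position 5 → W
n=8: only reaches 6(W), 2(W), all W → L
n=9: only reaches 7(W), 3(W), all W → L
n=10: reaches L-position 8 → W
n=11: reaches L-position 9 → W
n=12: only reaches 10(W), 6(W), all W → L
n=13: only reaches 11(W), 7(W), all W → L
n=14: reaches L-position 12 → W
n=15: reaches L-position 13 → W
n=16: only reaches 14(W), 10(W), all W → L
n=17: only reaches 15(W), 11(W), all W → L
n=18: reaches L-position 16 → W
n=19: reaches L-position 17 → W
n=20: only reaches 18(W), 14(W), all W → L
Reading off the rows marked L gives the requested list; there are 11 such values of n.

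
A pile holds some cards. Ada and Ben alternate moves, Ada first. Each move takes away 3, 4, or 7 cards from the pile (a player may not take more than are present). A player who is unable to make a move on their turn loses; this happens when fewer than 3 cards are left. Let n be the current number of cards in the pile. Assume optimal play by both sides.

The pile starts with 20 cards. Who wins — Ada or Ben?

Compute win/loss labels from the base case upward. A position with no move is L. Any other position is W if it can reach an L in one move, else L.
n=0: no move → L
n=1: no move → L
n=2: no move → L
n=3: can move to 0, which is L ⇒ W
n=4: can move to 1, which is L ⇒ W
n=5: can move to 2, which is L ⇒ W
n=6: can move to 2, which is L ⇒ W
n=7: can move to 0, which is L ⇒ W
n=8: can move to 1, which is L ⇒ W
n=9: can move to 2, which is L ⇒ W
n=10: moves to 7(W), 6(W), 3(W); every one is W ⇒ L
n=11: moves to 8(W), 7(W), 4(W); every one is W ⇒ L
n=12: moves to 9(W), 8(W), 5(W); every one is W ⇒ L
n=13: can move to 10, which is L ⇒ W
n=14: can move to 11, which is L ⇒ W
n=15: can move to 12, which is L ⇒ W
n=16: can move to 12, which is L ⇒ W
n=17: can move to 10, which is L ⇒ W
n=18: can move to 11, which is L ⇒ W
n=19: can move to 12, which is L ⇒ W
n=20: moves to 17(W), 16(W), 13(W); every one is W ⇒ L
Every move from 20 reaches a W position, so the mover loses.

Ben wins.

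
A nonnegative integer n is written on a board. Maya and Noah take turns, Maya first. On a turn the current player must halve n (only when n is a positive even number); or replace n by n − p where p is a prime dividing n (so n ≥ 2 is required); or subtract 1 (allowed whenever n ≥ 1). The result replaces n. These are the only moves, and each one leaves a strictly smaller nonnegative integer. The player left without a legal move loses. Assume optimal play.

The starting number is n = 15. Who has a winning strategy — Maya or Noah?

Work bottom-up. With no move the player to move loses. Otherwise the position is W if at least one move leads to an L position for the opponent, and L if every move leads to a W.
n=0: no move → L
n=1: reaches L-position 0 → W
n=2: reaches L-position 0 → W
n=3: reaches L-position 0 → W
n=4: only reaches 2(W), 3(W), all W → L
n=5: reaches L-position 0 → W
n=6: reaches L-position 4 → W
n=7: reaches L-position 0 → W
n=8: reaches L-position 4 → W
n=9: only reaches 6(W), 8(W), all W → L
n=10: reaches L-position 9 → W
n=11: reaches L-position 0 → W
n=12: reaches L-position 9 → W
n=13: reaches L-position 0 → W
n=14: only reaches 7(W), 12(W), 13(W), all W → L
n=15: reaches L-position 14 → W
From 15 Maya can move to 14, reaching an L position.

Maya wins.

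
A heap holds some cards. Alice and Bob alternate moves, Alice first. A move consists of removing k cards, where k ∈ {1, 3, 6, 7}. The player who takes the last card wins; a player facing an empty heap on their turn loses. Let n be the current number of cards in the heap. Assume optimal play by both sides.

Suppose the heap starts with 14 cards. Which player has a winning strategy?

Bob wins.

Work bottom-up. With no move the player to move loses. Otherwise the position is W if at least one move leads to an L position for the opponent, and L if every move leads to a W.
n=0: no move → L
n=1: W (go to 0, an L position)
n=2: L (sole option 1(W) is W)
n=3: W (go to 2, an L position)
n=4: L (options 3(W), 1(W) are all W)
n=5: W (go to 4, an L position)
n=6: W (go to 0, an L position)
n=7: W (go to 4, an L position)
n=8: W (go to 2, an L position)
n=9: W (go to 2, an L position)
n=10: W (go to 4, an L position)
n=11: W (go to 4, an L position)
n=12: L (options 11(W), 9(W), 6(W), 5(W) are all W)
n=13: W (go to 12, an L position)
n=14: L (options 13(W), 11(W), 8(W), 7(W) are all W)
Every move from 14 reaches a W position, so the mover loses.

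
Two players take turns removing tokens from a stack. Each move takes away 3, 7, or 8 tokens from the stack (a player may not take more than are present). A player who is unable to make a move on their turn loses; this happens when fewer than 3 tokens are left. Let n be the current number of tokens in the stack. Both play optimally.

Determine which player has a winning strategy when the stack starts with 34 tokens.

Positions with no move are L. A position that does have a move is losing for the player to move precisely when every available move leads to a winning position for the opponent. Fill in the labels:
n=0: no move → L
n=1: no move → L
n=2: no move → L
n=3: W (go to 0, an L position)
n=4: W (go to 1, an L position)
n=5: W (go to 2, an L position)
n=6: L (sole option 3(W) is W)
n=7: W (go to 0, an L position)
n=8: W (go to 1, an L position)
n=9: W (go to 6, an L position)
n=10: W (go to 2, an L position)
n=11: L (options 8(W), 4(W), 3(W) are all W)
n=12: L (options 9(W), 5(W), 4(W) are all W)
n=13: W (go to 6, an L position)
n=14: W (go to 11, an L position)
n=15: W (go to 12, an L position)
n=16: L (options 13(W), 9(W), 8(W) are all W)
n=17: L (options 14(W), 10(W), 9(W) are all W)
n=18: W (go to 11, an L position)
n=19: W (go to 16, an L position)
n=20: W (go to 17, an L position)
n=21: L (options 18(W), 14(W), 13(W) are all W)
n=22: L (options 19(W), 15(W), 14(W) are all W)
n=23: W (go to 16, an L position)
n=24: W (go to 21, an L position)
n=25: W (go to 22, an L position)
n=26: L (options 23(W), 19(W), 18(W) are all W)
n=27: L (options 24(W), 20(W), 19(W) are all W)
n=28: W (go to 21, an L position)
n=29: W (go to 26, an L position)
n=30: W (go to 27, an L position)
n=31: L (options 28(W), 24(W), 23(W) are all W)
n=32: L (options 29(W), 25(W), 24(W) are all W)
n=33: W (go to 26, an L position)
n=34: W (go to 31, an L position)
From 34 the player to move can remove 3, leaving 31, reaching an L position.

The first player wins.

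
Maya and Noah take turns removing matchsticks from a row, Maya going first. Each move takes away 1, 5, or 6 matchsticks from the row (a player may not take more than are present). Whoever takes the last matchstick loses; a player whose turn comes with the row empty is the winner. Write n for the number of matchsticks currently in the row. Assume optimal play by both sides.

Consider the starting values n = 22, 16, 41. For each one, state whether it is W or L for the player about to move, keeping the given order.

Positions with no move are W. A position that does have a move is losing for the player to move precisely when every available move leads to a winning position for the opponent. Fill in the labels:
n=0: no move; the opponent has just taken the last matchstick and therefore loses → W
n=1: only reaches 0(W), which is W → L
n=2: reaches L-position 1 → W
n=3: only reaches 2(W), which is W → L
n=4: reaches L-position 3 → W
n=5: only reaches 4(W), 0(W), all W → L
n=6: reaches L-position 5 → W
n=7: reaches L-position 1 → W
n=8: reaches L-position 3 → W
n=9: reaches L-position 3 → W
n=10: reaches L-position 5 → W
n=11: reaches L-position 5 → W
n=12: only reaches 11(W), 7(W), 6(W), all W → L
n=13: reaches L-position 12 → W
n=14: only reaches 13(W), 9(W), 8(W), all W → L
n=15: reaches L-position 14 → W
n=16: only reaches 15(W), 11(W), 10(W), all W → L
n=17: reaches L-position 16 → W
n=18: reaches L-position 12 → W
n=19: reaches L-position 14 → W
n=20: reaches L-position 14 → W
n=21: reaches L-position 16 → W
n=22: reaches L-position 16 → W
n=23: only reaches 22(W), 18(W), 17(W), all W → L
n=24: reaches L-position 23 → W
n=25: only reaches 24(W), 20(W), 19(W), all W → L
n=26: reaches L-position 25 → W
n=27: only reaches 26(W), 22(W), 21(W), all W → L
n=28: reaches L-position 27 → W
n=29: reaches L-position 23 → W
n=30: reaches L-position 25 → W
n=31: reaches L-position 25 → W
n=32: reaches L-position 27 → W
n=33: reaches L-position 27 → W
n=34: only reaches 33(W), 29(W), 28(W), all W → L
n=35: reaches L-position 34 → W
n=36: only reaches 35(W), 31(W), 30(W), all W → L
n=37: reaches L-position 36 → W
n=38: only reaches 37(W), 33(W), 32(W), all W → L
n=39: reaches L-position 38 → W
n=40: reaches L-position 34 → W
n=41: reaches L-position 36 → W

22: W, 16: L, 41: W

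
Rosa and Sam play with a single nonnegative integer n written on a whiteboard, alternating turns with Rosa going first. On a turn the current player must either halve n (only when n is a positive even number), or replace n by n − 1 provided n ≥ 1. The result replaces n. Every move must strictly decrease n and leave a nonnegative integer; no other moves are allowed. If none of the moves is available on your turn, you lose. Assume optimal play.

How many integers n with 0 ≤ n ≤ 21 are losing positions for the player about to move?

11

Work bottom-up. With no move the player to move loses. Otherwise the position is W if at least one move leads to an L position for the opponent, and L if every move leads to a W.
n=0: no move → L
n=1: →0(L), so W
n=2: →1(W) only, which is W, so L
n=3: →2(L), so W
n=4: →2(L), so W
n=5: →4(W) only, which is W, so L
n=6: →5(L), so W
n=7: →6(W) only, which is W, so L
n=8: →7(L), so W
n=9: →8(W) only, which is W, so L
n=10: →5(L), so W
n=11: →10(W) only, which is W, so L
n=12: →11(L), so W
n=13: →12(W) only, which is W, so L
n=14: →7(L), so W
n=15: →14(W) only, which is W, so L
n=16: →15(L), so W
n=17: →16(W) only, which is W, so L
n=18: →9(L), so W
n=19: →18(W) only, which is W, so L
n=20: →19(L), so W
n=21: →20(W) only, which is W, so L
L entries with 0 ≤ n ≤ 21: n = 0, 2, 5, 7, 9, 11, 13, 15, 17, 19, 21; that makes 11.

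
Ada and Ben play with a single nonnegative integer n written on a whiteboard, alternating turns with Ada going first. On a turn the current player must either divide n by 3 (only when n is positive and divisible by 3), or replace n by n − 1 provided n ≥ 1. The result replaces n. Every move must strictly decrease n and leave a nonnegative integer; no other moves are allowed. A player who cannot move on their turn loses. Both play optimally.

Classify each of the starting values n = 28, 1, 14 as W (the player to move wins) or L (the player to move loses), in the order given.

Classify positions by backward induction: terminal positions (no move available) are L. From any other position, the mover wins iff some move reaches an L.
n=0: no move → L
n=1: W (go to 0, an L position)
n=2: L (sole option 1(W) is W)
n=3: W (go to 2, an L position)
n=4: L (sole option 3(W) is W)
n=5: W (go to 4, an L position)
n=6: W (go to 2, an L position)
n=7: L (sole option 6(W) is W)
n=8: W (go to 7, an L position)
n=9: L (options 3(W), 8(W) are all W)
n=10: W (go to 9, an L position)
n=11: L (sole option 10(W) is W)
n=12: W (go to 4, an L position)
n=13: L (sole option 12(W) is W)
n=14: W (go to 13, an L position)
n=15: L (options 5(W), 14(W) are all W)
n=16: W (go to 15, an L position)
n=17: L (sole option 16(W) is W)
n=18: W (go to 17, an L position)
n=19: L (sole option 18(W) is W)
n=20: W (go to 19, an L position)
n=21: W (go to 7, an L position)
n=22: L (sole option 21(W) is W)
n=23: W (go to 22, an L position)
n=24: L (options 8(W), 23(W) are all W)
n=25: W (go to 24, an L position)
n=26: L (sole option 25(W) is W)
n=27: W (go to 9, an L position)
n=28: L (sole option 27(W) is W)

28: L, 1: W, 14: W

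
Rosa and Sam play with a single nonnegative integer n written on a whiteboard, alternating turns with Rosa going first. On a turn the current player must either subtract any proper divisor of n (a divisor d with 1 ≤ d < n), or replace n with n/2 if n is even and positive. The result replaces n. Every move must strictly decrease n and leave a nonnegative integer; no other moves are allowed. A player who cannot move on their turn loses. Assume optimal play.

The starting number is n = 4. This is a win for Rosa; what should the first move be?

Move to 3.

Work bottom-up. With no move the player to move loses. Otherwise the position is W if at least one move leads to an L position for the opponent, and L if every move leads to a W.
n=0: no move → L
n=1: no move → L
n=2: reaches L-position 1 → W
n=3: only reaches 2(W), which is W → L
n=4: reaches L-position 3 → W
From 4, the L positions reachable in one move are: 3.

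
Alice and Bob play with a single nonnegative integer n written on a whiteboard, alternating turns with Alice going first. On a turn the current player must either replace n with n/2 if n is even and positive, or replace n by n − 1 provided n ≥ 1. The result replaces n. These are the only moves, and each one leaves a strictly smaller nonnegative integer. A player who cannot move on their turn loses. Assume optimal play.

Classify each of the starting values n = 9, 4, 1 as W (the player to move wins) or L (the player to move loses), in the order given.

9: L, 4: W, 1: W

Build the W/L table. Terminal = L. A non-terminal position is W if it has a move to some L; otherwise it is L.
n=0: no move → L
n=1: →0(L), so W
n=2: →1(W) only, which is W, so L
n=3: →2(L), so W
n=4: →2(L), so W
n=5: →4(W) only, which is W, so L
n=6: →5(L), so W
n=7: →6(W) only, which is W, so L
n=8: →7(L), so W
n=9: →8(W) only, which is W, so L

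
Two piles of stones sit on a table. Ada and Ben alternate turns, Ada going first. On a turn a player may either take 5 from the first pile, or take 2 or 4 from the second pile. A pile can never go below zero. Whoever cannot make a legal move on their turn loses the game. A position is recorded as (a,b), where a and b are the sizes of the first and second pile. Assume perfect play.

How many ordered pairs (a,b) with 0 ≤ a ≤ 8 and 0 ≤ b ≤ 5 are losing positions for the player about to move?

18

Use the standard recursion: the mover loses at a terminal position; elsewhere, the mover wins exactly when some move hands the opponent an L position.
Every move lowers a or b (never raises either), so fill the grid row by row in increasing a, and left to right within a row: each cell's successors are then already labelled.
      b=0  b=1  b=2  b=3  b=4  b=5
a=0:    L    L    W    W    W    W
a=1:    L    L    W    W    W    W
a=2:    L    L    W    W    W    W
a=3:    L    L    W    W    W    W
a=4:    L    L    W    W    W    W
a=5:    W    W    L    L    W    W
a=6:    W    W    L    L    W    W
a=7:    W    W    L    L    W    W
a=8:    W    W    L    L    W    W
Cells with no legal move (terminal, hence L): (0,0), (0,1), (1,0), (1,1), (2,0), (2,1), (3,0), (3,1), (4,0), (4,1).
The remaining L cells, each justified by listing all of its moves:
(5,2): moves to (0,2)(W), (5,0)(W); every one is W ⇒ L
(5,3): moves to (0,3)(W), (5,1)(W); every one is W ⇒ L
(6,2): moves to (1,2)(W), (6,0)(W); every one is W ⇒ L
(6,3): moves to (1,3)(W), (6,1)(W); every one is W ⇒ L
(7,2): moves to (2,2)(W), (7,0)(W); every one is W ⇒ L
(7,3): moves to (2,3)(W), (7,1)(W); every one is W ⇒ L
(8,2): moves to (3,2)(W), (8,0)(W); every one is W ⇒ L
(8,3): moves to (3,3)(W), (8,1)(W); every one is W ⇒ L
Every other cell has at least one move into one of the L cells above, so it is W.
L cells per row: a=0: 2, a=1: 2, a=2: 2, a=3: 2, a=4: 2, a=5: 2, a=6: 2, a=7: 2, a=8: 2; total 18.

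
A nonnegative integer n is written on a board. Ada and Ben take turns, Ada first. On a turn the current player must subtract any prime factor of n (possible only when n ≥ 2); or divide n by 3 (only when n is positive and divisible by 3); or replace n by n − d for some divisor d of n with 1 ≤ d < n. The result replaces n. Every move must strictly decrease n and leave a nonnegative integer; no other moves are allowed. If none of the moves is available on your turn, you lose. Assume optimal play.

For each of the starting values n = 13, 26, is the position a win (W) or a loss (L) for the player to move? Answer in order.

Compute win/loss labels from the base case upward. A position with no move is L. Any other position is W if it can reach an L in one move, else L.
n=0: no move → L
n=1: no move → L
n=2: can move to 0, which is L ⇒ W
n=3: can move to 0, which is L ⇒ W
n=4: moves to 2(W), 3(W); every one is W ⇒ L
n=5: can move to 0, which is L ⇒ W
n=6: can move to 4, which is L ⇒ W
n=7: can move to 0, which is L ⇒ W
n=8: can move to 4, which is L ⇒ W
n=9: moves to 3(W), 6(W), 8(W); every one is W ⇒ L
n=10: can move to 9, which is L ⇒ W
n=11: can move to 0, which is L ⇒ W
n=12: can move to 4, which is L ⇒ W
n=13: can move to 0, which is L ⇒ W
n=14: moves to 7(W), 12(W), 13(W); every one is W ⇒ L
n=15: can move to 14, which is L ⇒ W
n=16: can move to 14, which is L ⇒ W
n=17: can move to 0, which is L ⇒ W
n=18: can move to 9, which is L ⇒ W
n=19: can move to 0, which is L ⇒ W
n=20: moves to 10(W), 15(W), 16(W), 18(W), 19(W); every one is W ⇒ L
n=21: can move to 14, which is L ⇒ W
n=22: can move to 20, which is L ⇒ W
n=23: can move to 0, which is L ⇒ W
n=24: can move to 20, which is L ⇒ W
n=25: can move to 20, which is L ⇒ W
n=26: moves to 13(W), 24(W), 25(W); every one is W ⇒ L

13: W, 26: L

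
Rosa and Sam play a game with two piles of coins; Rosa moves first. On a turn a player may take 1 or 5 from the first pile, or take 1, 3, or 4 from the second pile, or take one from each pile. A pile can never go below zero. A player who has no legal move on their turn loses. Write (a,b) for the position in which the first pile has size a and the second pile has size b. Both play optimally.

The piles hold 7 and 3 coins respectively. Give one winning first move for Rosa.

Move to (6,2).

Work bottom-up. With no move the player to move loses. Otherwise the position is W if at least one move leads to an L position for the opponent, and L if every move leads to a W.
No move ever increases a pile, so every position that can arise here has a ≤ 7 and b ≤ 3; it is enough to label the cells with 0 ≤ a ≤ 7 and 0 ≤ b ≤ 3.
Every move lowers a or b (never raises either), so fill the grid row by row in increasing a, and left to right within a row: each cell's successors are then already labelled.
      b=0  b=1  b=2  b=3
a=0:    L    W    L    W
a=1:    W    W    W    W
a=2:    L    W    L    W
a=3:    W    W    W    W
a=4:    L    W    L    W
a=5:    W    W    W    W
a=6:    L    W    L    W
a=7:    W    W    W    W
Cells with no legal move (terminal, hence L): (0,0).
The remaining L cells, each justified by listing all of its moves:
(0,2): the only move is to (0,1)(W), a W ⇒ L
(2,0): the only move is to (1,0)(W), a W ⇒ L
(2,2): moves to (1,2)(W), (2,1)(W), (1,1)(W); every one is W ⇒ L
(4,0): the only move is to (3,0)(W), a W ⇒ L
(4,2): moves to (3,2)(W), (4,1)(W), (3,1)(W); every one is W ⇒ L
(6,0): moves to (5,0)(W), (1,0)(W); every one is W ⇒ L
(6,2): moves to (5,2)(W), (1,2)(W), (6,1)(W), (5,1)(W); every one is W ⇒ L
Every other cell has at least one move into one of the L cells above, so it is W.
From (7,3), the L positions reachable in one move are: (6,2).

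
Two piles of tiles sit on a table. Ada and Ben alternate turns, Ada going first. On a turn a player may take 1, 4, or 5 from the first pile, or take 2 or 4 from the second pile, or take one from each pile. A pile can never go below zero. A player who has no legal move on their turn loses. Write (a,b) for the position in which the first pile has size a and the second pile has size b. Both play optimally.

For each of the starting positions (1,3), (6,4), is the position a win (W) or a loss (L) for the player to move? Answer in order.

Compute win/loss labels from the base case upward. A position with no move is L. Any other position is W if it can reach an L in one move, else L.
No move ever increases a pile, so every position that can arise here has a ≤ 6 and b ≤ 4; it is enough to label the cells with 0 ≤ a ≤ 6 and 0 ≤ b ≤ 4.
Every move lowers a or b (never raises either), so fill the grid row by row in increasing a, and left to right within a row: each cell's successors are then already labelled.
      b=0  b=1  b=2  b=3  b=4
a=0:    L    L    W    W    W
a=1:    W    W    W    L    L
a=2:    L    L    W    W    W
a=3:    W    W    W    L    L
a=4:    W    W    L    W    W
a=5:    W    W    W    W    W
a=6:    W    W    L    W    W
Cells with no legal move (terminal, hence L): (0,0), (0,1).
The remaining L cells, each justified by listing all of its moves:
(1,3): moves to (0,3)(W), (1,1)(W), (0,2)(W); every one is W ⇒ L
(1,4): moves to (0,4)(W), (1,2)(W), (1,0)(W), (0,3)(W); every one is W ⇒ L
(2,0): the only move is to (1,0)(W), a W ⇒ L
(2,1): moves to (1,1)(W), (1,0)(W); every one is W ⇒ L
(3,3): moves to (2,3)(W), (3,1)(W), (2,2)(W); every one is W ⇒ L
(3,4): moves to (2,4)(W), (3,2)(W), (3,0)(W), (2,3)(W); every one is W ⇒ L
(4,2): moves to (3,2)(W), (0,2)(W), (4,0)(W), (3,1)(W); every one is W ⇒ L
(6,2): moves to (5,2)(W), (2,2)(W), (1,2)(W), (6,0)(W), (5,1)(W); every one is W ⇒ L
Every other cell has at least one move into one of the L cells above, so it is W.
(1,3): one of the L cells justified above, so L
(6,4): the move to (1,4) reaches an L cell, so W

(1,3): L, (6,4): W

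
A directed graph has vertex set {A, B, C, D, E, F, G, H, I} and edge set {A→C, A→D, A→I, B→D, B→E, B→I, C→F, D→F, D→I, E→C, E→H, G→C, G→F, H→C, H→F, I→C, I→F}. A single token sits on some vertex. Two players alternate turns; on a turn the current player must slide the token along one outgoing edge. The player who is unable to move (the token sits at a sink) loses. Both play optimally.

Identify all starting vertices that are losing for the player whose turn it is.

Classify positions by backward induction: terminal positions (no move available) are L. From any other position, the mover wins iff some move reaches an L.
Every edge goes from a vertex to one that appears earlier in the order F, C, I, H, D, A, E, G, B, so processing vertices in that order labels each vertex after all of its successors.
F: no outgoing edge → L
C: W (go to F, an L position)
I: W (go to F, an L position)
H: W (go to F, an L position)
D: W (go to F, an L position)
A: L (options D(W), I(W), C(W) are all W)
E: L (options H(W), C(W) are all W)
G: W (go to F, an L position)
B: W (go to E, an L position)
The losing starting vertices are exactly the entries labelled L in this table (3 of them).

A, E, F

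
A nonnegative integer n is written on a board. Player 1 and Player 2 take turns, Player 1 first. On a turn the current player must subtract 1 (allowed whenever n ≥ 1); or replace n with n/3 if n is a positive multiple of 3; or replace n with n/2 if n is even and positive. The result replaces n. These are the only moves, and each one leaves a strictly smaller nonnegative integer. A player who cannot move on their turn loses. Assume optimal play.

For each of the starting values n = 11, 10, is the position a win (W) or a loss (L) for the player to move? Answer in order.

Positions with no move are L. A position that does have a move is losing for the player to move precisely when every available move leads to a winning position for the opponent. Fill in the labels:
n=0: no move → L
n=1: →0(L), so W
n=2: →1(W) only, which is W, so L
n=3: →2(L), so W
n=4: →2(L), so W
n=5: →4(W) only, which is W, so L
n=6: →2(L), so W
n=7: →6(W) only, which is W, so L
n=8: →7(L), so W
n=9: →3(W), 8(W) — all W, so L
n=10: →5(L), so W
n=11: →10(W) only, which is W, so L

11: L, 10: W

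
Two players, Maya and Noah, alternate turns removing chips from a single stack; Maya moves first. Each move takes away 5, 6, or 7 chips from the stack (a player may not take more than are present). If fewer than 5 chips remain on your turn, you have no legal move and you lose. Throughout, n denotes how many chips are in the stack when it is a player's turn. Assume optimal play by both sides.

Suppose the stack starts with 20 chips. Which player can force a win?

Positions with no move are L. A position that does have a move is losing for the player to move precisely when every available move leads to a winning position for the opponent. Fill in the labels:
n=0: no move → L
n=1: no move → L
n=2: no move → L
n=3: no move → L
n=4: no move → L
n=5: →0(L), so W
n=6: →1(L), so W
n=7: →2(L), so W
n=8: →3(L), so W
n=9: →4(L), so W
n=10: →4(L), so W
n=11: →4(L), so W
n=12: →7(W), 6(W), 5(W) — all W, so L
n=13: →8(W), 7(W), 6(W) — all W, so L
n=14: →9(W), 8(W), 7(W) — all W, so L
n=15: →10(W), 9(W), 8(W) — all W, so L
n=16: →11(W), 10(W), 9(W) — all W, so L
n=17: →12(L), so W
n=18: →13(L), so W
n=19: →14(L), so W
n=20: →15(L), so W
The starting position 20 is W: Maya should remove 5, leaving 15, handing over an L position.

Maya wins.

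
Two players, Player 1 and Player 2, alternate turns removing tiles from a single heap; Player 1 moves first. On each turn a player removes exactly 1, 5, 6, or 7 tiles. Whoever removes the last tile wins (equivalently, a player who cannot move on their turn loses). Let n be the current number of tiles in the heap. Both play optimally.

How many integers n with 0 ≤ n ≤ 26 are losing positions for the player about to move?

Work bottom-up. With no move the player to move loses. Otherwise the position is W if at least one move leads to an L position for the opponent, and L if every move leads to a W.
n=0: no move → L
n=1: →0(L), so W
n=2: →1(W) only, which is W, so L
n=3: →2(L), so W
n=4: →3(W) only, which is W, so L
n=5: →4(L), so W
n=6: →0(L), so W
n=7: →2(L), so W
n=8: →2(L), so W
n=9: →4(L), so W
n=10: →4(L), so W
n=11: →4(L), so W
n=12: →11(W), 7(W), 6(W), 5(W) — all W, so L
n=13: →12(L), so W
n=14: →13(W), 9(W), 8(W), 7(W) — all W, so L
n=15: →14(L), so W
n=16: →15(W), 11(W), 10(W), 9(W) — all W, so L
n=17: →16(L), so W
n=18: →12(L), so W
n=19: →14(L), so W
n=20: →14(L), so W
n=21: →16(L), so W
n=22: →16(L), so W
n=23: →16(L), so W
n=24: →23(W), 19(W), 18(W), 17(W) — all W, so L
n=25: →24(L), so W
n=26: →25(W), 21(W), 20(W), 19(W) — all W, so L
L entries with 0 ≤ n ≤ 26: n = 0, 2, 4, 12, 14, 16, 24, 26; that makes 8.

8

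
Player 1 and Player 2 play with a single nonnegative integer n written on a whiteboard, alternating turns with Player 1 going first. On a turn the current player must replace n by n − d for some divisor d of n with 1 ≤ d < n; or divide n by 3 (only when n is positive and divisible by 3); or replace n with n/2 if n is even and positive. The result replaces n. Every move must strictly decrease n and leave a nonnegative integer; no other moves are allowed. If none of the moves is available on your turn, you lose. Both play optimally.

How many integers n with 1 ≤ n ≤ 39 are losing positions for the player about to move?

Positions with no move are L. A position that does have a move is losing for the player to move precisely when every available move leads to a winning position for the opponent. Fill in the labels:
n=0: no move → L
n=1: no move → L
n=2: reaches L-position 1 → W
n=3: reaches L-position 1 → W
n=4: only reaches 2(W), 3(W), all W → L
n=5: reaches L-position 4 → W
n=6: reaches L-position 4 → W
n=7: only reaches 6(W), which is W → L
n=8: reaches L-position 4 → W
n=9: only reaches 3(W), 6(W), 8(W), all W → L
n=10: reaches L-position 9 → W
n=11: only reaches 10(W), which is W → L
n=12: reaches L-position 4 → W
n=13: only reaches 12(W), which is W → L
n=14: reaches L-position 7 → W
n=15: only reaches 5(W), 10(W), 12(W), 14(W), all W → L
n=16: reaches L-position 15 → W
n=17: only reaches 16(W), which is W → L
n=18: reaches L-position 9 → W
n=19: only reaches 18(W), which is W → L
n=20: reaches L-position 15 → W
n=21: reaches L-position 7 → W
n=22: reaches L-position 11 → W
n=23: only reaches 22(W), which is W → L
n=24: reaches L-position 23 → W
n=25: only reaches 20(W), 24(W), all W → L
n=26: reaches L-position 13 → W
n=27: reaches L-position 9 → W
n=28: only reaches 14(W), 21(W), 24(W), 26(W), 27(W), all W → L
n=29: reaches L-position 28 → W
n=30: reaches L-position 15 → W
n=31: only reaches 30(W), which is W → L
n=32: reaches L-position 28 → W
n=33: reaches L-position 11 → W
n=34: reaches L-position 17 → W
n=35: reaches L-position 28 → W
n=36: only reaches 12(W), 18(W), 24(W), 27(W), 30(W), 32(W), 33(W), 34(W), 35(W), all W → L
n=37: reaches L-position 36 → W
n=38: reaches L-position 19 → W
n=39: reaches L-position 13 → W
L entries with 1 ≤ n ≤ 39 (n=0 is outside the asked range and is not counted): n = 1, 4, 7, 9, 11, 13, 15, 17, 19, 23, 25, 28, 31, 36; that makes 14.

14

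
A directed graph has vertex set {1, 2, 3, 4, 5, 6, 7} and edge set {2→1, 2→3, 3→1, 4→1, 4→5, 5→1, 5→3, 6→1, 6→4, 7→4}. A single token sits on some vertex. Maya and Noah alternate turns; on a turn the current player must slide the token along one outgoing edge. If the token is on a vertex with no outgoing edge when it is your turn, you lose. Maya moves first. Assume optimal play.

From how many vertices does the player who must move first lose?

2

Compute win/loss labels from the base case upward. A position with no move is L. Any other position is W if it can reach an L in one move, else L.
Every edge goes from a vertex to one that appears earlier in the order 1, 3, 5, 2, 4, 6, 7, so processing vertices in that order labels each vertex after all of its successors.
1: no outgoing edge → L
3: can move to 1, which is L ⇒ W
5: can move to 1, which is L ⇒ W
2: can move to 1, which is L ⇒ W
4: can move to 1, which is L ⇒ W
6: can move to 1, which is L ⇒ W
7: the only move is to 4(W), a W ⇒ L
The L vertices are 1, 7; that is 2 in all.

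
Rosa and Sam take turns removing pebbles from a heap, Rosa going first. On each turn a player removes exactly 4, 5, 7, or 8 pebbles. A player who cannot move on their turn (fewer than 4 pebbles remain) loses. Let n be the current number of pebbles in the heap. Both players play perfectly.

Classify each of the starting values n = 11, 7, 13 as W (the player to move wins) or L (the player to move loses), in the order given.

11: W, 7: W, 13: L

Positions with no move are L. A position that does have a move is losing for the player to move precisely when every available move leads to a winning position for the opponent. Fill in the labels:
n=0: no move → L
n=1: no move → L
n=2: no move → L
n=3: no move → L
n=4: W (go to 0, an L position)
n=5: W (go to 1, an L position)
n=6: W (go to 2, an L position)
n=7: W (go to 3, an L position)
n=8: W (go to 3, an L position)
n=9: W (go to 2, an L position)
n=10: W (go to 3, an L position)
n=11: W (go to 3, an L position)
n=12: L (options 8(W), 7(W), 5(W), 4(W) are all W)
n=13: L (options 9(W), 8(W), 6(W), 5(W) are all W)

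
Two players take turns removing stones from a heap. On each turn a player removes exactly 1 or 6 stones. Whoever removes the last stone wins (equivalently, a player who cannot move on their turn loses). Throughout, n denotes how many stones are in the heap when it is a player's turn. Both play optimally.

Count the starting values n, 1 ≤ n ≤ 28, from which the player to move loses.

Positions with no move are L. A position that does have a move is losing for the player to move precisely when every available move leads to a winning position for the opponent. Fill in the labels:
n=0: no move → L
n=1: reaches L-position 0 → W
n=2: only reaches 1(W), which is W → L
n=3: reaches L-position 2 → W
n=4: only reaches 3(W), which is W → L
n=5: reaches L-position 4 → W
n=6: reaches L-position 0 → W
n=7: only reaches 6(W), 1(W), all W → L
n=8: reaches L-position 7 → W
n=9: only reaches 8(W), 3(W), all W → L
n=10: reaches L-position 9 → W
n=11: only reaches 10(W), 5(W), all W → L
n=12: reaches L-position 11 → W
n=13: reaches L-position 7 → W
n=14: only reaches 13(W), 8(W), all W → L
n=15: reaches L-position 14 → W
n=16: only reaches 15(W), 10(W), all W → L
n=17: reaches L-position 16 → W
n=18: only reaches 17(W), 12(W), all W → L
n=19: reaches L-position 18 → W
n=20: reaches L-position 14 → W
n=21: only reaches 20(W), 15(W), all W → L
n=22: reaches L-position 21 → W
n=23: only reaches 22(W), 17(W), all W → L
n=24: reaches L-position 23 → W
n=25: only reaches 24(W), 19(W), all W → L
n=26: reaches L-position 25 → W
n=27: reaches L-position 21 → W
n=28: only reaches 27(W), 22(W), all W → L
L entries with 1 ≤ n ≤ 28 (n=0 is outside the asked range and is not counted): n = 2, 4, 7, 9, 11, 14, 16, 18, 21, 23, 25, 28; that makes 12.

12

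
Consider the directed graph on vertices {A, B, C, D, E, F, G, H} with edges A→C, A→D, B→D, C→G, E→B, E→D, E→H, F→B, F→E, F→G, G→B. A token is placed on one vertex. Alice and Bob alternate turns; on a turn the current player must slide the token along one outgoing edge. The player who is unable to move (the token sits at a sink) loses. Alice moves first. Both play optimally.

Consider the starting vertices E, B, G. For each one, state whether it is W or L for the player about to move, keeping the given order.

Classify positions by backward induction: terminal positions (no move available) are L. From any other position, the mover wins iff some move reaches an L.
Every edge goes from a vertex to one that appears earlier in the order H, D, B, E, G, F, C, A, so processing vertices in that order labels each vertex after all of its successors.
H: no outgoing edge → L
D: no outgoing edge → L
B: →D(L), so W
E: →D(L), so W
G: →B(W) only, which is W, so L
F: →G(L), so W
C: →G(L), so W
A: →D(L), so W

E: W, B: W, G: L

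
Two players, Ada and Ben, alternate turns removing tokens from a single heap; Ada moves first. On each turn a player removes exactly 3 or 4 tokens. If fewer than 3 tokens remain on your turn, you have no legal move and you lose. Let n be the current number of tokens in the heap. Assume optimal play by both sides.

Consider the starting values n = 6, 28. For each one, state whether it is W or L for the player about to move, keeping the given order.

Build the W/L table. Terminal = L. A non-terminal position is W if it has a move to some L; otherwise it is L.
n=0: no move → L
n=1: no move → L
n=2: no move → L
n=3: reaches L-position 0 → W
n=4: reaches L-position 1 → W
n=5: reaches L-position 2 → W
n=6: reaches L-position 2 → W
n=7: only reaches 4(W), 3(W), all W → L
n=8: only reaches 5(W), 4(W), all W → L
n=9: only reaches 6(W), 5(W), all W → L
n=10: reaches L-position 7 → W
n=11: reaches L-position 8 → W
n=12: reaches L-position 9 → W
n=13: reaches L-position 9 → W
n=14: only reaches 11(W), 10(W), all W → L
n=15: only reaches 12(W), 11(W), all W → L
n=16: only reaches 13(W), 12(W), all W → L
n=17: reaches L-position 14 → W
n=18: reaches L-position 15 → W
n=19: reaches L-position 16 → W
n=20: reaches L-position 16 → W
n=21: only reaches 18(W), 17(W), all W → L
n=22: only reaches 19(W), 18(W), all W → L
n=23: only reaches 20(W), 19(W), all W → L
n=24: reaches L-position 21 → W
n=25: reaches L-position 22 → W
n=26: reaches L-position 23 → W
n=27: reaches L-position 23 → W
n=28: only reaches 25(W), 24(W), all W → L

6: W, 28: L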